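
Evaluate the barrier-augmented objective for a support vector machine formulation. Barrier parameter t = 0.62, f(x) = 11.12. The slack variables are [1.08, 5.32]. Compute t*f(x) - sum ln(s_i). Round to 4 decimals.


Step 1: Compute log-barrier.
ln values: [0.077, 1.6715]
phi = -(0.077 + 1.6715) = -1.7484
Step 2: Compute augmented objective.
t*f(x) = 0.62*11.12 = 6.8944
Total = 6.8944 - 1.7484 = 5.146


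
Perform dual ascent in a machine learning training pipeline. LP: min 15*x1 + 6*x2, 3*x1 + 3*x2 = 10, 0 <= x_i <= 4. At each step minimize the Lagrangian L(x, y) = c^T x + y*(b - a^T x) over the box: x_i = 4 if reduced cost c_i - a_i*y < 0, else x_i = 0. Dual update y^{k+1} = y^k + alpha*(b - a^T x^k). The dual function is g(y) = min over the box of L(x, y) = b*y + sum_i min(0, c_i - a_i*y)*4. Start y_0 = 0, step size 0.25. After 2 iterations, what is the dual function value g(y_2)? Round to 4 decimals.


Dual ascent for LP: min 15*x1 + 6*x2, 3*x1 + 3*x2 = 10, 0 <= x_i <= 4
Step 1: y^k = 0.0, reduced costs: (15.0, 6.0)
  x^k = (0.0, 0.0), subgradient = b - a^T x = 10.0
  y^{k+1} = 0.0 + 0.25*10.0 = 2.5
Step 2: y^k = 2.5, reduced costs: (7.5, -1.5)
  x^k = (0.0, 4.0), subgradient = b - a^T x = -2.0
  y^{k+1} = 2.5 + 0.25*-2.0 = 2.0
Dual objective at y_2 = 2.0: reduced costs (9.0, 0.0), box minimizer x = (0.0, 0.0)
g(y_2) = b*y + (c1 - a1*y)*x1 + (c2 - a2*y)*x2 = 10*2.0 + 9.0*0.0 + 0.0*0.0 = 20.0 + 0.0 + 0.0 = 20.0


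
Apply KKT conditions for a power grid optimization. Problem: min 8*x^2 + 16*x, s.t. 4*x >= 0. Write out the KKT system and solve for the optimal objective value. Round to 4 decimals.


Step 1: Try lambda = 0 (constraint inactive).
x_unc = -16/(2*8) = -1.0
Check: 4*-1.0 = -4.0 < 0 -- violated!
Step 2: Constraint must be active: 4*x = 0
x* = 0/4 = 0.0
lambda = (2*8*0.0 + 16)/4 = 4.0
Step 3: Compute optimal value.
f(x*) = 8*0.0^2 + 16*0.0 = 0.0


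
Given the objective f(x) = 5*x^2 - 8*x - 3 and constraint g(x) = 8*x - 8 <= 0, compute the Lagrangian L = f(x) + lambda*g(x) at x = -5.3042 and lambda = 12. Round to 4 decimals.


Step 1: Evaluate f(x).
f(-5.3042) = 5*(-5.3042)^2 - 8*(-5.3042) - 3 = 180.1063
Step 2: Evaluate g(x).
g(-5.3042) = 8*-5.3042 - 8 = -50.4336
Step 3: Compute Lagrangian.
L = 180.1063 + 12*-50.4336 = -425.0969


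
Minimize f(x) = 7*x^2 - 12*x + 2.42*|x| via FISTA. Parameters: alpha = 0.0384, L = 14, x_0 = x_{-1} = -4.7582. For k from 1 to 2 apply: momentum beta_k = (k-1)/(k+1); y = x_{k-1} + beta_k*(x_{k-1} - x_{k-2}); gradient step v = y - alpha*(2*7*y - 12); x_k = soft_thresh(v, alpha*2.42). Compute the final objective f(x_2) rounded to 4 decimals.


FISTA on f(x) = 7*x^2 - 12*x + 2.42*|x|
L = 14, alpha = 0.0384
Iteration 1: beta = 0.0, y = -4.7582 + 0.0*(-4.7582 + 4.7582) = -4.7582
  grad(y) = -78.6148, v = y - alpha*grad = -1.7394
  prox(v) = soft_thresh(-1.7394, 0.0929) = -1.6465
Iteration 2: beta = 0.3333, y = -1.6465 + 0.3333*(-1.6465 + 4.7582) = -0.6092
  grad(y) = -20.5291, v = y - alpha*grad = 0.1791
  prox(v) = soft_thresh(0.1791, 0.0929) = 0.0862
f(x_2) = 7*0.0862^2 - 12*0.0862 + 2.42*|0.0862| = -0.7735


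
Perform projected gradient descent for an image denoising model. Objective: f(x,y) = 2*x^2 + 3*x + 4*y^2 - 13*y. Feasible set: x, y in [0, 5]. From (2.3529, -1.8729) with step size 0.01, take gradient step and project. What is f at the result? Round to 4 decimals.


Step 1: Compute gradient at (2.3529, -1.8729).
grad_x = 2*2*2.3529 + 3 = 12.4116
grad_y = 2*4*-1.8729 - 13 = -27.9832
Step 2: Gradient step.
x_raw = 2.3529 - 0.01*12.4116 = 2.2288
y_raw = -1.8729 - 0.01*-27.9832 = -1.5931
Step 3: Project onto [0, 5].
x_proj = clip(2.2288) = 2.2288
y_proj = clip(-1.5931) = 0.0
Step 4: Evaluate f.
f(2.2288, 0.0) = 16.6213


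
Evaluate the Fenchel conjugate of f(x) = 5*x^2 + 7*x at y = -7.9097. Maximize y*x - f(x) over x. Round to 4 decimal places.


f*(y) = sup_x {y*x - a*x^2 - b*x} = sup_x {(y-b)*x - a*x^2}
FOC: (y - b) - 2a*x = 0 => x* = (y - b)/(2a)
x* = (-7.9097 - 7)/(2*5) = -1.491
f*(-7.9097) = (y-b)^2/(4a) = (-7.9097 - 7)^2/(4*5)
= 222.2992/20 = 11.115


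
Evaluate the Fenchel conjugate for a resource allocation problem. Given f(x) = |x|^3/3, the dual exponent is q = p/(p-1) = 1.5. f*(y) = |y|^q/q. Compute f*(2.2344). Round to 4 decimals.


The conjugate exponent q satisfies 1/p + 1/q = 1.
p = 3, so q = 3/(3 - 1) = 1.5
|y|^q = 2.2344^1.5 = 3.34
f*(2.2344) = 3.34 / 1.5 = 2.2266


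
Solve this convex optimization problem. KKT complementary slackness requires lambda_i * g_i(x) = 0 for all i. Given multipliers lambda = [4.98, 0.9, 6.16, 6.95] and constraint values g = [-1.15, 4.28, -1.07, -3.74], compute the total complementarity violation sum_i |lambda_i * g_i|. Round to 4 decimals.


KKT complementary slackness check:
lambda_1 * g_1 = 4.98 * -1.15 = -5.727
lambda_2 * g_2 = 0.9 * 4.28 = 3.852
lambda_3 * g_3 = 6.16 * -1.07 = -6.5912
lambda_4 * g_4 = 6.95 * -3.74 = -25.993
Total violation = 5.727 + 3.852 + 6.5912 + 25.993 = 42.1632


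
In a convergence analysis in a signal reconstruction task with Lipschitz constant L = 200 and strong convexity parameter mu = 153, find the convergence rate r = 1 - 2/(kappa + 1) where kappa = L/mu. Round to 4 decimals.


Step 1: Compute the condition number.
kappa = L/mu = 200/153 = 1.3072
Step 2: Compute the convergence rate.
r = 1 - 2/(kappa + 1) = 1 - 2*mu/(L + mu) = (L - mu)/(L + mu) = 47/353 = 0.1331


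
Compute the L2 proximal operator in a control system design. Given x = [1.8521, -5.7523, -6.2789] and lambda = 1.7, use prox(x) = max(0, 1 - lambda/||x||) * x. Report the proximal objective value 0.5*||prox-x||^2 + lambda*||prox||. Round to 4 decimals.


Step 1: Compute ||x||.
||x|| = 8.7146
Step 2: Compute scaling factor.
scale = max(0, 1 - 1.7/8.7146) = 0.8049
Step 3: prox(x) = [1.4908, -4.6302, -5.054]
||prox(x)|| = 7.0146
Step 4: Proximal objective.
0.5*||prox-x||^2 = 1.445
lambda*||prox|| = 11.9248
Total = 13.3698


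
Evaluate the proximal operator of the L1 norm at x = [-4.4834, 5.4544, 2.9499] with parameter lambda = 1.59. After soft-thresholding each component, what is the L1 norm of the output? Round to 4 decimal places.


Soft-thresholding with lambda = 1.59:
prox(-4.4834) = sign(-4.4834)*max(|-4.4834| - 1.59, 0) = -2.8934
prox(5.4544) = sign(5.4544)*max(|5.4544| - 1.59, 0) = 3.8644
prox(2.9499) = sign(2.9499)*max(|2.9499| - 1.59, 0) = 1.3599
prox(x) = [-2.8934, 3.8644, 1.3599]
||prox(x)||_1 = 2.8934 + 3.8644 + 1.3599 = 8.1177


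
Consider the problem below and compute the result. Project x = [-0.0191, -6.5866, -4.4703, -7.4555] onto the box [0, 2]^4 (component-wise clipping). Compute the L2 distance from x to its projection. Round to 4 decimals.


Project each component onto [0, 2].
clip(-0.0191) = 0.0, clip(-6.5866) = 0.0, clip(-4.4703) = 0.0, clip(-7.4555) = 0.0
Projection = [0.0, 0.0, 0.0, 0.0]
Squared diffs: [0.0004, 43.3833, 19.9836, 55.5845]
Distance = sqrt(118.9518) = 10.9065


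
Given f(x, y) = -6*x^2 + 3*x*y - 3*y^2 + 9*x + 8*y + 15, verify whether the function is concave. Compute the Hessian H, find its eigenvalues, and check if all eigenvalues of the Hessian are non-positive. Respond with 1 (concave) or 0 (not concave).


The Hessian of f(x,y) = -6*x^2 + 3*x*y - 3*y^2 + 9*x + 8*y + 15 is:
H = [[-12, 3], [3, -6]]
Trace = -12 - 6 = -18
Determinant = -12*-6 - (3)^2 = 63
Discriminant = (-18)^2 - 4*63 = 72.0
Eigenvalues: lambda_1 = -13.2426, lambda_2 = -4.7574
The function is concave.

1


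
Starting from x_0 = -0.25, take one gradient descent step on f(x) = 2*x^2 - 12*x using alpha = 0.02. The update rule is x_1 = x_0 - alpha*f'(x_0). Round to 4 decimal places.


We compute the gradient at x_0 and apply the update.
f'(x) = 4*x - 12
f'(-0.25) = 4*-0.25 - 12 = -13.0
x_1 = -0.25 - 0.02*-13.0 = 0.01


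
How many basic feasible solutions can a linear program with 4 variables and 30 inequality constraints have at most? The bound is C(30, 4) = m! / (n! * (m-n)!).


Each vertex corresponds to some choice of n active constraints out of m, so the number of vertices is at most C(m, n) = m! / (n!(m-n)!).
m = 30, n = 4
Numerator: 30 * 29 * 28 * 27
Denominator: 4! = 24
C(30, 4) = 27405


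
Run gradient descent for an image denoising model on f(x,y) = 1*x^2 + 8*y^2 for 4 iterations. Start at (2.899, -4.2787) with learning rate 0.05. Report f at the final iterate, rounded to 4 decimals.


Gradient descent on f(x,y) = 1*x^2 + 8*y^2.
Starting point: (2.899, -4.2787), alpha = 0.05
Step 1: grad_x = 2*1*2.899 = 5.798, grad_y = 2*8*-4.2787 = -68.4592
  x_1 = 2.899 - 0.05*5.798 = 2.6091
  y_1 = -4.2787 - 0.05*-68.4592 = -0.8557
Step 2: grad_x = 2*1*2.6091 = 5.2182, grad_y = 2*8*-0.8557 = -13.6918
  x_2 = 2.6091 - 0.05*5.2182 = 2.3482
  y_2 = -0.8557 - 0.05*-13.6918 = -0.1711
Step 3: grad_x = 2*1*2.3482 = 4.6964, grad_y = 2*8*-0.1711 = -2.7384
  x_3 = 2.3482 - 0.05*4.6964 = 2.1134
  y_3 = -0.1711 - 0.05*-2.7384 = -0.0342
Step 4: grad_x = 2*1*2.1134 = 4.2267, grad_y = 2*8*-0.0342 = -0.5477
  x_4 = 2.1134 - 0.05*4.2267 = 1.902
  y_4 = -0.0342 - 0.05*-0.5477 = -0.0068
f(1.902, -0.0068) = 1*1.902^2 + 8*(-0.0068)^2 = 3.6181


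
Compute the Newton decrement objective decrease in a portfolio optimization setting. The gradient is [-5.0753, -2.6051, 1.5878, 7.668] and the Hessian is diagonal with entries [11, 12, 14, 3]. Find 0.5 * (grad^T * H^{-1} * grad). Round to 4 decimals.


Step 1: H is diagonal, so H^(-1) * g = [-0.4614, -0.2171, 0.1134, 2.556].
Step 2: g^T H^(-1) g = sum_i g_i^2 / H_ii
  = (-5.0753)^2/11 + (-2.6051)^2/12 + (1.5878)^2/14 + (7.668)^2/3
  = 2.3417 + 0.5655 + 0.1801 + 19.5994 = 22.6867
Step 3: Objective decrease = 0.5 * g^T H^(-1) g = 11.3434


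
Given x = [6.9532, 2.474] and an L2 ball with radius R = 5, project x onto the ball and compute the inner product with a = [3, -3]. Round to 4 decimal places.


Step 1: Compute ||x|| (intermediates to 6 decimals).
||x|| = sqrt(6.9532^2 + 2.474^2) = 7.380221
Step 2: Project.
Since ||x|| > R, scale = R/||x|| = 5/7.380221 = 0.677486, proj(x) = scale * x
proj(x) = [4.710696, 1.6761]
Step 3: Dot product.
a^T * proj(x) = 3*4.710696 - 3*1.6761 = 9.1038


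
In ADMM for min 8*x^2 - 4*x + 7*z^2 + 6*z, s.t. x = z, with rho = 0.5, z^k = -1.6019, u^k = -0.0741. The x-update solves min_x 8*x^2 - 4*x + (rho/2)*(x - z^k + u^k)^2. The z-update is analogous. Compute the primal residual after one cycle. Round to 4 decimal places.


ADMM iteration with rho = 0.5, z^k = -1.6019, u^k = -0.0741
Step 1: x-update.
Minimize 8*x^2 - 4*x + (0.5/2)*(x + 1.6019 - 0.0741)^2
FOC: (2*8 + 0.5)*x = 4 + 0.5*(-1.6019 + 0.0741)
x^{k+1} = 0.1961
Step 2: z-update.
Minimize 7*z^2 + 6*z + (0.5/2)*(0.1961 - z - 0.0741)^2
FOC: (2*7 + 0.5)*z = -6 + 0.5*(0.1961 - 0.0741)
z^{k+1} = -0.4096
Step 3: u-update.
u^{k+1} = -0.0741 + 0.1961 + 0.4096 = 0.5316
Step 4: Primal residual = |0.1961 + 0.4096| = 0.6057


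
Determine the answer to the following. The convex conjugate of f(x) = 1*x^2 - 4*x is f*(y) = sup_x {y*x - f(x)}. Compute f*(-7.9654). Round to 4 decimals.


f*(y) = sup_x {y*x - a*x^2 - b*x} = sup_x {(y-b)*x - a*x^2}
FOC: (y - b) - 2a*x = 0 => x* = (y - b)/(2a)
x* = (-7.9654 + 4)/(2*1) = -1.9827
f*(-7.9654) = (y-b)^2/(4a) = (-7.9654 + 4)^2/(4*1)
= 15.7244/4 = 3.9311


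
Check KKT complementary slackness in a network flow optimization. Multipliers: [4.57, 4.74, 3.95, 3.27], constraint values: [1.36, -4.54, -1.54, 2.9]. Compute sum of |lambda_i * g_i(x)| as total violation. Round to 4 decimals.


KKT complementary slackness check:
lambda_1 * g_1 = 4.57 * 1.36 = 6.2152
lambda_2 * g_2 = 4.74 * -4.54 = -21.5196
lambda_3 * g_3 = 3.95 * -1.54 = -6.083
lambda_4 * g_4 = 3.27 * 2.9 = 9.483
Total violation = 6.2152 + 21.5196 + 6.083 + 9.483 = 43.3008


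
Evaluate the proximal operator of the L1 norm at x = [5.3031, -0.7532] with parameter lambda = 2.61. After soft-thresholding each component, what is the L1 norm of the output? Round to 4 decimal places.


Soft-thresholding with lambda = 2.61:
prox(5.3031) = sign(5.3031)*max(|5.3031| - 2.61, 0) = 2.6931
prox(-0.7532) = sign(-0.7532)*max(|-0.7532| - 2.61, 0) = 0.0
prox(x) = [2.6931, 0.0]
||prox(x)||_1 = 2.6931 + 0.0 = 2.6931


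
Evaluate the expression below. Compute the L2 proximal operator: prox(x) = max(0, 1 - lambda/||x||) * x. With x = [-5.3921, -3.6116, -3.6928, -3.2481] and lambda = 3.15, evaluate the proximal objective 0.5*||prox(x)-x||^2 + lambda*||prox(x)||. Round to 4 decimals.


Step 1: Compute ||x||.
||x|| = 8.1428
Step 2: Compute scaling factor.
scale = max(0, 1 - 3.15/8.1428) = 0.6132
Step 3: prox(x) = [-3.3062, -2.2145, -2.2643, -1.9916]
||prox(x)|| = 4.9928
Step 4: Proximal objective.
0.5*||prox-x||^2 = 4.9613
lambda*||prox|| = 15.7273
Total = 20.6886


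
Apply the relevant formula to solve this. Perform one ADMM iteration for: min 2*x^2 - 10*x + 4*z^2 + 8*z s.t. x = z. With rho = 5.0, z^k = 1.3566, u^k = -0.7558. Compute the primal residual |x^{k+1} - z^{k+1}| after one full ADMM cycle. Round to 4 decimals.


ADMM iteration with rho = 5.0, z^k = 1.3566, u^k = -0.7558
Step 1: x-update.
Minimize 2*x^2 - 10*x + (5.0/2)*(x - 1.3566 - 0.7558)^2
FOC: (2*2 + 5.0)*x = 10 + 5.0*(1.3566 + 0.7558)
x^{k+1} = 2.2847
Step 2: z-update.
Minimize 4*z^2 + 8*z + (5.0/2)*(2.2847 - z - 0.7558)^2
FOC: (2*4 + 5.0)*z = -8 + 5.0*(2.2847 - 0.7558)
z^{k+1} = -0.0274
Step 3: u-update.
u^{k+1} = -0.7558 + 2.2847 + 0.0274 = 1.5562
Step 4: Primal residual = |2.2847 + 0.0274| = 2.312


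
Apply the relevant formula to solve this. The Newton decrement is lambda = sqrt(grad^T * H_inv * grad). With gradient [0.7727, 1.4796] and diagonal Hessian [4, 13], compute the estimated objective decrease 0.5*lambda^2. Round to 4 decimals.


Step 1: H is diagonal, so H^(-1) * g = [0.1932, 0.1138].
Step 2: g^T H^(-1) g = sum_i g_i^2 / H_ii
  = (0.7727)^2/4 + (1.4796)^2/13
  = 0.1493 + 0.1684 = 0.3177
Step 3: Objective decrease = 0.5 * g^T H^(-1) g = 0.1588


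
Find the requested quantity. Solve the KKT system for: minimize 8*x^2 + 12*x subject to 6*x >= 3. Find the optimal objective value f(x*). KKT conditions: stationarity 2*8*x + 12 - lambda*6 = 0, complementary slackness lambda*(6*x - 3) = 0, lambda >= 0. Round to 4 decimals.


Step 1: Try lambda = 0 (constraint inactive).
x_unc = -12/(2*8) = -0.75
Check: 6*-0.75 = -4.5 < 3 -- violated!
Step 2: Constraint must be active: 6*x = 3
x* = 3/6 = 0.5
lambda = (2*8*0.5 + 12)/6 = 3.3333
Step 3: Compute optimal value.
f(x*) = 8*0.5^2 + 12*0.5 = 8.0


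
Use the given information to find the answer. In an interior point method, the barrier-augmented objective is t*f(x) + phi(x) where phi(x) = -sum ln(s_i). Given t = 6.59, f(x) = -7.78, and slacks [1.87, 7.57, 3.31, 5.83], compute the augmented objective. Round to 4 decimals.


Step 1: Compute log-barrier.
ln values: [0.6259, 2.0242, 1.1969, 1.763]
phi = -(0.6259 + 2.0242 + 1.1969 + 1.763) = -5.6101
Step 2: Compute augmented objective.
t*f(x) = 6.59*-7.78 = -51.2702
Total = -51.2702 - 5.6101 = -56.8803


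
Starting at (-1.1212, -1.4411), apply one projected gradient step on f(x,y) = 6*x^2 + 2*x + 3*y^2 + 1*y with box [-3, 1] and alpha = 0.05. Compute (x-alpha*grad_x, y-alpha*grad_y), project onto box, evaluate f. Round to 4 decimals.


Step 1: Compute gradient at (-1.1212, -1.4411).
grad_x = 2*6*-1.1212 + 2 = -11.4544
grad_y = 2*3*-1.4411 + 1 = -7.6466
Step 2: Gradient step.
x_raw = -1.1212 - 0.05*-11.4544 = -0.5485
y_raw = -1.4411 - 0.05*-7.6466 = -1.0588
Step 3: Project onto [-3, 1].
x_proj = clip(-0.5485) = -0.5485
y_proj = clip(-1.0588) = -1.0588
Step 4: Evaluate f.
f(-0.5485, -1.0588) = 3.0122


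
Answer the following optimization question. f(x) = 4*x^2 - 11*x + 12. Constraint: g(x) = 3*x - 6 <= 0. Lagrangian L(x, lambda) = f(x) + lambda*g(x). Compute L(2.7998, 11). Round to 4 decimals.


Step 1: Evaluate f(x).
f(2.7998) = 4*2.7998^2 - 11*2.7998 + 12 = 12.5577
Step 2: Evaluate g(x).
g(2.7998) = 3*2.7998 - 6 = 2.3994
Step 3: Compute Lagrangian.
L = 12.5577 + 11*2.3994 = 38.9511


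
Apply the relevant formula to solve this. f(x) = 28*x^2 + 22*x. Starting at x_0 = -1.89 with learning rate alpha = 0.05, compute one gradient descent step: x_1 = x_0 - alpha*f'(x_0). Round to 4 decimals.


We compute the gradient at x_0 and apply the update.
f'(x) = 56*x + 22
f'(-1.89) = 56*-1.89 + 22 = -83.84
x_1 = -1.89 - 0.05*-83.84 = 2.302


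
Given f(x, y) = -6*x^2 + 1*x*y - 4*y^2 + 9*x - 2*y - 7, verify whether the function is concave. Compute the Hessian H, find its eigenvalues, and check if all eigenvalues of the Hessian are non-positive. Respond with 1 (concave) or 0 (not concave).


The Hessian of f(x,y) = -6*x^2 + 1*x*y - 4*y^2 + 9*x - 2*y - 7 is:
H = [[-12, 1], [1, -8]]
Trace = -12 - 8 = -20
Determinant = -12*-8 - (1)^2 = 95
Discriminant = (-20)^2 - 4*95 = 20.0
Eigenvalues: lambda_1 = -12.2361, lambda_2 = -7.7639
The function is concave.

1


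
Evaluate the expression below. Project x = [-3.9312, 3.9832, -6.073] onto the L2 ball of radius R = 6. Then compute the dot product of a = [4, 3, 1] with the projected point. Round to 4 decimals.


Step 1: Compute ||x|| (intermediates to 6 decimals).
||x|| = sqrt((-3.9312)^2 + 3.9832^2 + (-6.073)^2) = 8.258423
Step 2: Project.
Since ||x|| > R, scale = R/||x|| = 6/8.258423 = 0.726531, proj(x) = scale * x
proj(x) = [-2.856139, 2.893918, -4.412223]
Step 3: Dot product.
a^T * proj(x) = 4*(-2.856139) + 3*2.893918 + 1*(-4.412223) = -7.155


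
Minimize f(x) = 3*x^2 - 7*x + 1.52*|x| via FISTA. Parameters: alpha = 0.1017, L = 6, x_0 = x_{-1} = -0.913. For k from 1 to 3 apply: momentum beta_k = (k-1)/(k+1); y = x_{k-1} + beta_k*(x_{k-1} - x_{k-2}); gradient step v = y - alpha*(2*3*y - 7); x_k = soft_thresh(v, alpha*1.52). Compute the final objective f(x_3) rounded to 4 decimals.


FISTA on f(x) = 3*x^2 - 7*x + 1.52*|x|
L = 6, alpha = 0.1017
Iteration 1: beta = 0.0, y = -0.913 + 0.0*(-0.913 + 0.913) = -0.913
  grad(y) = -12.478, v = y - alpha*grad = 0.356
  prox(v) = soft_thresh(0.356, 0.1546) = 0.2014
Iteration 2: beta = 0.3333, y = 0.2014 + 0.3333*(0.2014 + 0.913) = 0.5729
  grad(y) = -3.5626, v = y - alpha*grad = 0.9352
  prox(v) = soft_thresh(0.9352, 0.1546) = 0.7806
Iteration 3: beta = 0.5, y = 0.7806 + 0.5*(0.7806 - 0.2014) = 1.0702
  grad(y) = -0.5786, v = y - alpha*grad = 1.1291
  prox(v) = soft_thresh(1.1291, 0.1546) = 0.9745
f(x_3) = 3*0.9745^2 - 7*0.9745 + 1.52*|0.9745| = -2.4913


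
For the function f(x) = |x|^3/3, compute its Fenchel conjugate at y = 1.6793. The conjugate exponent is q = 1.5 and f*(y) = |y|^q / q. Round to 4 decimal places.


The conjugate exponent q satisfies 1/p + 1/q = 1.
p = 3, so q = 3/(3 - 1) = 1.5
|y|^q = 1.6793^1.5 = 2.1762
f*(1.6793) = 2.1762 / 1.5 = 1.4508


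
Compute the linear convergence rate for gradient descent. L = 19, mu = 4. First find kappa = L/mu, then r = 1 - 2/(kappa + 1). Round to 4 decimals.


Step 1: Compute the condition number.
kappa = L/mu = 19/4 = 4.75
Step 2: Compute the convergence rate.
r = 1 - 2/(kappa + 1) = 1 - 2*mu/(L + mu) = (L - mu)/(L + mu) = 15/23 = 0.6522


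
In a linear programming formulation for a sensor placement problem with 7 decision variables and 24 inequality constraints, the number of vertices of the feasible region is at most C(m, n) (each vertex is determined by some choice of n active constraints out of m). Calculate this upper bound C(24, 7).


Each vertex corresponds to some choice of n active constraints out of m, so the number of vertices is at most C(m, n) = m! / (n!(m-n)!).
m = 24, n = 7
Numerator: 24 * 23 * 22 * 21 * 20 * 19 * 18
Denominator: 7! = 5040
C(24, 7) = 346104


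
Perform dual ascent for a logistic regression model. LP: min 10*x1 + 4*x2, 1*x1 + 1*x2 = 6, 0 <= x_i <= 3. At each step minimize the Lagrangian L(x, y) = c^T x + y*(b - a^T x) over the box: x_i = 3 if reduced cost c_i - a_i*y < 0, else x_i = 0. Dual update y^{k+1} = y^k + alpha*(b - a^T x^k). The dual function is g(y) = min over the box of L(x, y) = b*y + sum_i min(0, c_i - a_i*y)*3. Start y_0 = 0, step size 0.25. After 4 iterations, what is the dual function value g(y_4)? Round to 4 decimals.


Dual ascent for LP: min 10*x1 + 4*x2, 1*x1 + 1*x2 = 6, 0 <= x_i <= 3
Step 1: y^k = 0.0, reduced costs: (10.0, 4.0)
  x^k = (0.0, 0.0), subgradient = b - a^T x = 6.0
  y^{k+1} = 0.0 + 0.25*6.0 = 1.5
Step 2: y^k = 1.5, reduced costs: (8.5, 2.5)
  x^k = (0.0, 0.0), subgradient = b - a^T x = 6.0
  y^{k+1} = 1.5 + 0.25*6.0 = 3.0
Step 3: y^k = 3.0, reduced costs: (7.0, 1.0)
  x^k = (0.0, 0.0), subgradient = b - a^T x = 6.0
  y^{k+1} = 3.0 + 0.25*6.0 = 4.5
Step 4: y^k = 4.5, reduced costs: (5.5, -0.5)
  x^k = (0.0, 3.0), subgradient = b - a^T x = 3.0
  y^{k+1} = 4.5 + 0.25*3.0 = 5.25
Dual objective at y_4 = 5.25: reduced costs (4.75, -1.25), box minimizer x = (0.0, 3.0)
g(y_4) = b*y + (c1 - a1*y)*x1 + (c2 - a2*y)*x2 = 6*5.25 + 4.75*0.0 + (-1.25)*3.0 = 31.5 + 0.0 - 3.75 = 27.75


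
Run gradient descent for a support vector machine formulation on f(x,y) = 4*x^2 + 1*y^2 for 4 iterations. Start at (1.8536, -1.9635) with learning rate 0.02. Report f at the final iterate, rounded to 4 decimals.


Gradient descent on f(x,y) = 4*x^2 + 1*y^2.
Starting point: (1.8536, -1.9635), alpha = 0.02
Step 1: grad_x = 2*4*1.8536 = 14.8288, grad_y = 2*1*-1.9635 = -3.927
  x_1 = 1.8536 - 0.02*14.8288 = 1.557
  y_1 = -1.9635 - 0.02*-3.927 = -1.885
Step 2: grad_x = 2*4*1.557 = 12.4562, grad_y = 2*1*-1.885 = -3.7699
  x_2 = 1.557 - 0.02*12.4562 = 1.3079
  y_2 = -1.885 - 0.02*-3.7699 = -1.8096
Step 3: grad_x = 2*4*1.3079 = 10.4632, grad_y = 2*1*-1.8096 = -3.6191
  x_3 = 1.3079 - 0.02*10.4632 = 1.0986
  y_3 = -1.8096 - 0.02*-3.6191 = -1.7372
Step 4: grad_x = 2*4*1.0986 = 8.7891, grad_y = 2*1*-1.7372 = -3.4744
  x_4 = 1.0986 - 0.02*8.7891 = 0.9229
  y_4 = -1.7372 - 0.02*-3.4744 = -1.6677
f(0.9229, -1.6677) = 4*0.9229^2 + 1*(-1.6677)^2 = 6.1878


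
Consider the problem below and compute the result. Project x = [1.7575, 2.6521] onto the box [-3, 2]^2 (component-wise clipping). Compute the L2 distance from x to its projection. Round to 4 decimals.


Project each component onto [-3, 2].
clip(1.7575) = 1.7575, clip(2.6521) = 2.0
Projection = [1.7575, 2.0]
Squared diffs: [0.0, 0.4252]
Distance = sqrt(0.4252) = 0.6521


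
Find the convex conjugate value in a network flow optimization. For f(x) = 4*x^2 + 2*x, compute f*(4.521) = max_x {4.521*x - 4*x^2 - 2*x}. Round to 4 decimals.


f*(y) = sup_x {y*x - a*x^2 - b*x} = sup_x {(y-b)*x - a*x^2}
FOC: (y - b) - 2a*x = 0 => x* = (y - b)/(2a)
x* = (4.521 - 2)/(2*4) = 0.3151
f*(4.521) = (y-b)^2/(4a) = (4.521 - 2)^2/(4*4)
= 6.3554/16 = 0.3972


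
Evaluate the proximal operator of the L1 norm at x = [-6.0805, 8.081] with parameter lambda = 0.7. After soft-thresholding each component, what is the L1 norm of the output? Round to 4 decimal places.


Soft-thresholding with lambda = 0.7:
prox(-6.0805) = sign(-6.0805)*max(|-6.0805| - 0.7, 0) = -5.3805
prox(8.081) = sign(8.081)*max(|8.081| - 0.7, 0) = 7.381
prox(x) = [-5.3805, 7.381]
||prox(x)||_1 = 5.3805 + 7.381 = 12.7615


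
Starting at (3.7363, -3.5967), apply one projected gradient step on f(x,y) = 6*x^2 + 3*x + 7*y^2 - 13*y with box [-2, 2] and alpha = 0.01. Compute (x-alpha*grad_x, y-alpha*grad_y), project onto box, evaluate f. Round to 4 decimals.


Step 1: Compute gradient at (3.7363, -3.5967).
grad_x = 2*6*3.7363 + 3 = 47.8356
grad_y = 2*7*-3.5967 - 13 = -63.3538
Step 2: Gradient step.
x_raw = 3.7363 - 0.01*47.8356 = 3.2579
y_raw = -3.5967 - 0.01*-63.3538 = -2.9632
Step 3: Project onto [-2, 2].
x_proj = clip(3.2579) = 2.0
y_proj = clip(-2.9632) = -2.0
Step 4: Evaluate f.
f(2.0, -2.0) = 84.0


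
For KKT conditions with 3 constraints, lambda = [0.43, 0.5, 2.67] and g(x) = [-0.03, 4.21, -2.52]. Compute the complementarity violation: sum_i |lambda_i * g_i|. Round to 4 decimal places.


KKT complementary slackness check:
lambda_1 * g_1 = 0.43 * -0.03 = -0.0129
lambda_2 * g_2 = 0.5 * 4.21 = 2.105
lambda_3 * g_3 = 2.67 * -2.52 = -6.7284
Total violation = 0.0129 + 2.105 + 6.7284 = 8.8463


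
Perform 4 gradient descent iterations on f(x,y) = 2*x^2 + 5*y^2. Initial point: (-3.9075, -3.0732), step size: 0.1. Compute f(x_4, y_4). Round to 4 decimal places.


Gradient descent on f(x,y) = 2*x^2 + 5*y^2.
Starting point: (-3.9075, -3.0732), alpha = 0.1
Step 1: grad_x = 2*2*-3.9075 = -15.63, grad_y = 2*5*-3.0732 = -30.732
  x_1 = -3.9075 - 0.1*-15.63 = -2.3445
  y_1 = -3.0732 - 0.1*-30.732 = 0.0
Step 2: grad_x = 2*2*-2.3445 = -9.378, grad_y = 2*5*0.0 = 0.0
  x_2 = -2.3445 - 0.1*-9.378 = -1.4067
  y_2 = 0.0 - 0.1*0.0 = 0.0
Step 3: grad_x = 2*2*-1.4067 = -5.6268, grad_y = 2*5*0.0 = 0.0
  x_3 = -1.4067 - 0.1*-5.6268 = -0.844
  y_3 = 0.0 - 0.1*0.0 = 0.0
Step 4: grad_x = 2*2*-0.844 = -3.3761, grad_y = 2*5*0.0 = 0.0
  x_4 = -0.844 - 0.1*-3.3761 = -0.5064
  y_4 = 0.0 - 0.1*0.0 = 0.0
f(-0.5064, 0.0) = 2*(-0.5064)^2 + 5*0.0^2 = 0.5129


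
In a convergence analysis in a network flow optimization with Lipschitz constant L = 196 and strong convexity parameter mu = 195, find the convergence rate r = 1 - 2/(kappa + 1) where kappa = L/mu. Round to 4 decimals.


Step 1: Compute the condition number.
kappa = L/mu = 196/195 = 1.0051
Step 2: Compute the convergence rate.
r = 1 - 2/(kappa + 1) = 1 - 2*mu/(L + mu) = (L - mu)/(L + mu) = 1/391 = 0.0026


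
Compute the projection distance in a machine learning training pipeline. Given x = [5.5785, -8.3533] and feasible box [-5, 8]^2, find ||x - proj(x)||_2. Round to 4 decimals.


Project each component onto [-5, 8].
clip(5.5785) = 5.5785, clip(-8.3533) = -5.0
Projection = [5.5785, -5.0]
Squared diffs: [0.0, 11.2446]
Distance = sqrt(11.2446) = 3.3533


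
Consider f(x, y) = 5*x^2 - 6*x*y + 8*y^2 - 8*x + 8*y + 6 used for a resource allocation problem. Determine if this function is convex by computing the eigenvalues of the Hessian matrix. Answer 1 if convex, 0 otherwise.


The Hessian of f(x,y) = 5*x^2 - 6*x*y + 8*y^2 - 8*x + 8*y + 6 is:
H = [[10, -6], [-6, 16]]
Trace = 10 + 16 = 26
Determinant = 10*16 - (-6)^2 = 124
Discriminant = (26)^2 - 4*124 = 180.0
Eigenvalues: lambda_1 = 6.2918, lambda_2 = 19.7082
The function is convex.

1


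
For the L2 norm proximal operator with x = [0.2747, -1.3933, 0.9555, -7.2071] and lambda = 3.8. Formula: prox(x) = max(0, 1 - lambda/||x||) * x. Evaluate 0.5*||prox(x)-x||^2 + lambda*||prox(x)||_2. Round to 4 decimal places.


Step 1: Compute ||x||.
||x|| = 7.4076
Step 2: Compute scaling factor.
scale = max(0, 1 - 3.8/7.4076) = 0.487
Step 3: prox(x) = [0.1338, -0.6786, 0.4653, -3.5099]
||prox(x)|| = 3.6076
Step 4: Proximal objective.
0.5*||prox-x||^2 = 7.22
lambda*||prox|| = 13.7089
Total = 20.9287


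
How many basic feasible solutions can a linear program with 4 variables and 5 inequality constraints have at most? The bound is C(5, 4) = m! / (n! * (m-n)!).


Each vertex corresponds to some choice of n active constraints out of m, so the number of vertices is at most C(m, n) = m! / (n!(m-n)!).
m = 5, n = 4
Numerator: 5 * 4 * 3 * 2
Denominator: 4! = 24
C(5, 4) = 5


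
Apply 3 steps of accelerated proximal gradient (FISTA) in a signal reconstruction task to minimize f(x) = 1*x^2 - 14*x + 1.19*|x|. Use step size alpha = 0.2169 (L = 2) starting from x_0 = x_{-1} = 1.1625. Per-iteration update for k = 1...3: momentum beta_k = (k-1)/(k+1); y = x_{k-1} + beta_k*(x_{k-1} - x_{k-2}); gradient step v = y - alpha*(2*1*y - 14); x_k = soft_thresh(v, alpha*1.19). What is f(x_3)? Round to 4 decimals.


FISTA on f(x) = 1*x^2 - 14*x + 1.19*|x|
L = 2, alpha = 0.2169
Iteration 1: beta = 0.0, y = 1.1625 + 0.0*(1.1625 - 1.1625) = 1.1625
  grad(y) = -11.675, v = y - alpha*grad = 3.6948
  prox(v) = soft_thresh(3.6948, 0.2581) = 3.4367
Iteration 2: beta = 0.3333, y = 3.4367 + 0.3333*(3.4367 - 1.1625) = 4.1948
  grad(y) = -5.6105, v = y - alpha*grad = 5.4117
  prox(v) = soft_thresh(5.4117, 0.2581) = 5.1536
Iteration 3: beta = 0.5, y = 5.1536 + 0.5*(5.1536 - 3.4367) = 6.012
  grad(y) = -1.976, v = y - alpha*grad = 6.4406
  prox(v) = soft_thresh(6.4406, 0.2581) = 6.1825
f(x_3) = 1*6.1825^2 - 14*6.1825 + 1.19*|6.1825| = -40.9745


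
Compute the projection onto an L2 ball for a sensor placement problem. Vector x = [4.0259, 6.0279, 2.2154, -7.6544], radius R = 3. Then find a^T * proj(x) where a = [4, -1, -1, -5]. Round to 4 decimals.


Step 1: Compute ||x|| (intermediates to 6 decimals).
||x|| = sqrt(4.0259^2 + 6.0279^2 + 2.2154^2 + (-7.6544)^2) = 10.772246
Step 2: Project.
Since ||x|| > R, scale = R/||x|| = 3/10.772246 = 0.278493, proj(x) = scale * x
proj(x) = [1.121185, 1.678728, 0.616973, -2.131697]
Step 3: Dot product.
a^T * proj(x) = 4*1.121185 - 1*1.678728 - 1*0.616973 - 5*(-2.131697) = 12.8475


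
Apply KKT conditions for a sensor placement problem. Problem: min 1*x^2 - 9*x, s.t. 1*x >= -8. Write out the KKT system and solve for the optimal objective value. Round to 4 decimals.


Step 1: Try lambda = 0 (constraint inactive).
Stationarity: 2*1*x - 9 = 0
x* = 9/(2*1) = 4.5
Check constraint: 1*4.5 = 4.5 >= -8 -- satisfied.
Step 2: Compute optimal value.
f(x*) = 1*4.5^2 - 9*4.5 = -20.25


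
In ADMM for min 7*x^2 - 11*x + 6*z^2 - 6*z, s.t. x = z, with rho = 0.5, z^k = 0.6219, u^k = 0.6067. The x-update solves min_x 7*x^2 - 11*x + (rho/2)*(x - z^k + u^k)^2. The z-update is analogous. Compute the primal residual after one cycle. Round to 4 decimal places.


ADMM iteration with rho = 0.5, z^k = 0.6219, u^k = 0.6067
Step 1: x-update.
Minimize 7*x^2 - 11*x + (0.5/2)*(x - 0.6219 + 0.6067)^2
FOC: (2*7 + 0.5)*x = 11 + 0.5*(0.6219 - 0.6067)
x^{k+1} = 0.7591
Step 2: z-update.
Minimize 6*z^2 - 6*z + (0.5/2)*(0.7591 - z + 0.6067)^2
FOC: (2*6 + 0.5)*z = 6 + 0.5*(0.7591 + 0.6067)
z^{k+1} = 0.5346
Step 3: u-update.
u^{k+1} = 0.6067 + 0.7591 - 0.5346 = 0.8312
Step 4: Primal residual = |0.7591 - 0.5346| = 0.2245


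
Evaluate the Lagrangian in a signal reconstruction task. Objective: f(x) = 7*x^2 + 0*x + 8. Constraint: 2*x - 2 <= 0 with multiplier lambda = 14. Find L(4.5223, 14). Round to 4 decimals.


Step 1: Evaluate f(x).
f(4.5223) = 7*4.5223^2 + 0*4.5223 + 8 = 151.1584
Step 2: Evaluate g(x).
g(4.5223) = 2*4.5223 - 2 = 7.0446
Step 3: Compute Lagrangian.
L = 151.1584 + 14*7.0446 = 249.7828


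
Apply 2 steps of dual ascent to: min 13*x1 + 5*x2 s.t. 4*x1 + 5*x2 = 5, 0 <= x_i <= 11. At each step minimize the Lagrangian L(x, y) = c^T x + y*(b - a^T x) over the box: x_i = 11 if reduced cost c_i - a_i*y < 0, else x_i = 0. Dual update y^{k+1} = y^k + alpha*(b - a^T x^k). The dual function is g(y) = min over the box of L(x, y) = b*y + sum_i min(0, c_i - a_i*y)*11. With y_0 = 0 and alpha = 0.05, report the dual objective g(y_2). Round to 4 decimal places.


Dual ascent for LP: min 13*x1 + 5*x2, 4*x1 + 5*x2 = 5, 0 <= x_i <= 11
Step 1: y^k = 0.0, reduced costs: (13.0, 5.0)
  x^k = (0.0, 0.0), subgradient = b - a^T x = 5.0
  y^{k+1} = 0.0 + 0.05*5.0 = 0.25
Step 2: y^k = 0.25, reduced costs: (12.0, 3.75)
  x^k = (0.0, 0.0), subgradient = b - a^T x = 5.0
  y^{k+1} = 0.25 + 0.05*5.0 = 0.5
Dual objective at y_2 = 0.5: reduced costs (11.0, 2.5), box minimizer x = (0.0, 0.0)
g(y_2) = b*y + (c1 - a1*y)*x1 + (c2 - a2*y)*x2 = 5*0.5 + 11.0*0.0 + 2.5*0.0 = 2.5 + 0.0 + 0.0 = 2.5


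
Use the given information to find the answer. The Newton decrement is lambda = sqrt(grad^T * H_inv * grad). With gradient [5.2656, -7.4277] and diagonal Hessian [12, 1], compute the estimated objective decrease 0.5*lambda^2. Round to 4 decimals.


Step 1: H is diagonal, so H^(-1) * g = [0.4388, -7.4277].
Step 2: g^T H^(-1) g = sum_i g_i^2 / H_ii
  = (5.2656)^2/12 + (-7.4277)^2/1
  = 2.3105 + 55.1707 = 57.4813
Step 3: Objective decrease = 0.5 * g^T H^(-1) g = 28.7406


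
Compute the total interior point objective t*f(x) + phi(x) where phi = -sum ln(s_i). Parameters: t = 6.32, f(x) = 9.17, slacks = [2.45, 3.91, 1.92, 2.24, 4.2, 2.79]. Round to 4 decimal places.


Step 1: Compute log-barrier.
ln values: [0.8961, 1.3635, 0.6523, 0.8065, 1.4351, 1.026]
phi = -(0.8961 + 1.3635 + 0.6523 + 0.8065 + 1.4351 + 1.026) = -6.1796
Step 2: Compute augmented objective.
t*f(x) = 6.32*9.17 = 57.9544
Total = 57.9544 - 6.1796 = 51.7748


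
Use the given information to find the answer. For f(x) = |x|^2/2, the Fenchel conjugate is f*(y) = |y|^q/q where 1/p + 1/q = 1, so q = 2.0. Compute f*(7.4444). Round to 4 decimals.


The conjugate exponent q satisfies 1/p + 1/q = 1.
p = 2, so q = 2/(2 - 1) = 2.0
|y|^q = 7.4444^2.0 = 55.4191
f*(7.4444) = 55.4191 / 2.0 = 27.7095


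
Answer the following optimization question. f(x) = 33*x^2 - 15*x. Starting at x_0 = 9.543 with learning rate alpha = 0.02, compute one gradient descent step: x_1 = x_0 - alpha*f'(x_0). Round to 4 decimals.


We compute the gradient at x_0 and apply the update.
f'(x) = 66*x - 15
f'(9.543) = 66*9.543 - 15 = 614.838
x_1 = 9.543 - 0.02*614.838 = -2.7538


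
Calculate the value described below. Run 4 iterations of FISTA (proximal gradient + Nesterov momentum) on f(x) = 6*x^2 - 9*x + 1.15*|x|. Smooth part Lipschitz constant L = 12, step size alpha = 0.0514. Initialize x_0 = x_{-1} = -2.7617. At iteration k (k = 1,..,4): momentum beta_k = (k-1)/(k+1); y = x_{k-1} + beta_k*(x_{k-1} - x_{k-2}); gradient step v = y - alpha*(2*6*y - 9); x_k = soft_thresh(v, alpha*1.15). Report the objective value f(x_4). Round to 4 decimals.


FISTA on f(x) = 6*x^2 - 9*x + 1.15*|x|
L = 12, alpha = 0.0514
Iteration 1: beta = 0.0, y = -2.7617 + 0.0*(-2.7617 + 2.7617) = -2.7617
  grad(y) = -42.1404, v = y - alpha*grad = -0.5957
  prox(v) = soft_thresh(-0.5957, 0.0591) = -0.5366
Iteration 2: beta = 0.3333, y = -0.5366 + 0.3333*(-0.5366 + 2.7617) = 0.2051
  grad(y) = -6.5384, v = y - alpha*grad = 0.5412
  prox(v) = soft_thresh(0.5412, 0.0591) = 0.4821
Iteration 3: beta = 0.5, y = 0.4821 + 0.5*(0.4821 + 0.5366) = 0.9914
  grad(y) = 2.8972, v = y - alpha*grad = 0.8425
  prox(v) = soft_thresh(0.8425, 0.0591) = 0.7834
Iteration 4: beta = 0.6, y = 0.7834 + 0.6*(0.7834 - 0.4821) = 0.9642
  grad(y) = 2.5703, v = y - alpha*grad = 0.8321
  prox(v) = soft_thresh(0.8321, 0.0591) = 0.773
f(x_4) = 6*0.773^2 - 9*0.773 + 1.15*|0.773| = -2.4829


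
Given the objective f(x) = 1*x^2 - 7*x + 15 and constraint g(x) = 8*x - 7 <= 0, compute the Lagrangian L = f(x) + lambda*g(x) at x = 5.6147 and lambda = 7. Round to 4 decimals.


Step 1: Evaluate f(x).
f(5.6147) = 1*5.6147^2 - 7*5.6147 + 15 = 7.222
Step 2: Evaluate g(x).
g(5.6147) = 8*5.6147 - 7 = 37.9176
Step 3: Compute Lagrangian.
L = 7.222 + 7*37.9176 = 272.6452


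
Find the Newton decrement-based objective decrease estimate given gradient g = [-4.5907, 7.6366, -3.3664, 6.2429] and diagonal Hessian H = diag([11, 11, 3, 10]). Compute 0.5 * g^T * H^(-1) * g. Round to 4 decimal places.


Step 1: H is diagonal, so H^(-1) * g = [-0.4173, 0.6942, -1.1221, 0.6243].
Step 2: g^T H^(-1) g = sum_i g_i^2 / H_ii
  = (-4.5907)^2/11 + (7.6366)^2/11 + (-3.3664)^2/3 + (6.2429)^2/10
  = 1.9159 + 5.3016 + 3.7775 + 3.8974 = 14.8924
Step 3: Objective decrease = 0.5 * g^T H^(-1) g = 7.4462


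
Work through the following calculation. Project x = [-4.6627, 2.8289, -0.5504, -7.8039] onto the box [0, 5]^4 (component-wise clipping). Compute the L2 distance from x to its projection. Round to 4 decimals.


Project each component onto [0, 5].
clip(-4.6627) = 0.0, clip(2.8289) = 2.8289, clip(-0.5504) = 0.0, clip(-7.8039) = 0.0
Projection = [0.0, 2.8289, 0.0, 0.0]
Squared diffs: [21.7408, 0.0, 0.3029, 60.9009]
Distance = sqrt(82.9446) = 9.1074


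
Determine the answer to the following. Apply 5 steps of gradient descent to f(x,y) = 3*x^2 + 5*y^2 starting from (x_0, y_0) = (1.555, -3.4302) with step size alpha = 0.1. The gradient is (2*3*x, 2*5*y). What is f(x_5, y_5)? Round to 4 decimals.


Gradient descent on f(x,y) = 3*x^2 + 5*y^2.
Starting point: (1.555, -3.4302), alpha = 0.1
Step 1: grad_x = 2*3*1.555 = 9.33, grad_y = 2*5*-3.4302 = -34.302
  x_1 = 1.555 - 0.1*9.33 = 0.622
  y_1 = -3.4302 - 0.1*-34.302 = 0.0
Step 2: grad_x = 2*3*0.622 = 3.732, grad_y = 2*5*0.0 = 0.0
  x_2 = 0.622 - 0.1*3.732 = 0.2488
  y_2 = 0.0 - 0.1*0.0 = 0.0
Step 3: grad_x = 2*3*0.2488 = 1.4928, grad_y = 2*5*0.0 = 0.0
  x_3 = 0.2488 - 0.1*1.4928 = 0.0995
  y_3 = 0.0 - 0.1*0.0 = 0.0
Step 4: grad_x = 2*3*0.0995 = 0.5971, grad_y = 2*5*0.0 = 0.0
  x_4 = 0.0995 - 0.1*0.5971 = 0.0398
  y_4 = 0.0 - 0.1*0.0 = 0.0
Step 5: grad_x = 2*3*0.0398 = 0.2388, grad_y = 2*5*0.0 = 0.0
  x_5 = 0.0398 - 0.1*0.2388 = 0.0159
  y_5 = 0.0 - 0.1*0.0 = 0.0
f(0.0159, 0.0) = 3*0.0159^2 + 5*0.0^2 = 0.0008


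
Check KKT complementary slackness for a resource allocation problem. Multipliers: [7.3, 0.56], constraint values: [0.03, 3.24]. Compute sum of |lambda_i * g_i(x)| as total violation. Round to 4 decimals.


KKT complementary slackness check:
lambda_1 * g_1 = 7.3 * 0.03 = 0.219
lambda_2 * g_2 = 0.56 * 3.24 = 1.8144
Total violation = 0.219 + 1.8144 = 2.0334


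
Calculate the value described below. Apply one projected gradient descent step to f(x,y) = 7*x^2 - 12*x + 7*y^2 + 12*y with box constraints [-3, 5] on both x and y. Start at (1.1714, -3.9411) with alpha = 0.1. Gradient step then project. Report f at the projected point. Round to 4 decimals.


Step 1: Compute gradient at (1.1714, -3.9411).
grad_x = 2*7*1.1714 - 12 = 4.3996
grad_y = 2*7*-3.9411 + 12 = -43.1754
Step 2: Gradient step.
x_raw = 1.1714 - 0.1*4.3996 = 0.7314
y_raw = -3.9411 - 0.1*-43.1754 = 0.3764
Step 3: Project onto [-3, 5].
x_proj = clip(0.7314) = 0.7314
y_proj = clip(0.3764) = 0.3764
Step 4: Evaluate f.
f(0.7314, 0.3764) = 0.477


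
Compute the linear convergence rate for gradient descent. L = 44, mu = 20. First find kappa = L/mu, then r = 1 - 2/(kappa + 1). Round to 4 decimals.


Step 1: Compute the condition number.
kappa = L/mu = 44/20 = 2.2
Step 2: Compute the convergence rate.
r = 1 - 2/(kappa + 1) = 1 - 2*mu/(L + mu) = (L - mu)/(L + mu) = 24/64 = 0.375


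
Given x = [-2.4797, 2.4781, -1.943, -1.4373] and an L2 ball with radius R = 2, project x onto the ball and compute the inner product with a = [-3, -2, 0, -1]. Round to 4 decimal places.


Step 1: Compute ||x|| (intermediates to 6 decimals).
||x|| = sqrt((-2.4797)^2 + 2.4781^2 + (-1.943)^2 + (-1.4373)^2) = 4.258048
Step 2: Project.
Since ||x|| > R, scale = R/||x|| = 2/4.258048 = 0.469699, proj(x) = scale * x
proj(x) = [-1.164713, 1.163961, -0.912625, -0.675098]
Step 3: Dot product.
a^T * proj(x) = -3*(-1.164713) - 2*1.163961 + 0*(-0.912625) - 1*(-0.675098) = 1.8413


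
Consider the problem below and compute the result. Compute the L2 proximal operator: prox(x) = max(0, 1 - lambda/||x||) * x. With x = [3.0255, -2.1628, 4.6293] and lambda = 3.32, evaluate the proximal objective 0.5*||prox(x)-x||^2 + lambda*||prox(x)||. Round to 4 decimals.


Step 1: Compute ||x||.
||x|| = 5.9382
Step 2: Compute scaling factor.
scale = max(0, 1 - 3.32/5.9382) = 0.4409
Step 3: prox(x) = [1.334, -0.9536, 2.0411]
||prox(x)|| = 2.6182
Step 4: Proximal objective.
0.5*||prox-x||^2 = 5.5112
lambda*||prox|| = 8.6924
Total = 14.2035


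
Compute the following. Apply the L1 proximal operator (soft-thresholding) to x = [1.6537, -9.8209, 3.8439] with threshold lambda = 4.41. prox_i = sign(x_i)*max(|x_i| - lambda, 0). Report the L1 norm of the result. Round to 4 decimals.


Soft-thresholding with lambda = 4.41:
prox(1.6537) = sign(1.6537)*max(|1.6537| - 4.41, 0) = 0.0
prox(-9.8209) = sign(-9.8209)*max(|-9.8209| - 4.41, 0) = -5.4109
prox(3.8439) = sign(3.8439)*max(|3.8439| - 4.41, 0) = 0.0
prox(x) = [0.0, -5.4109, 0.0]
||prox(x)||_1 = 0.0 + 5.4109 + 0.0 = 5.4109


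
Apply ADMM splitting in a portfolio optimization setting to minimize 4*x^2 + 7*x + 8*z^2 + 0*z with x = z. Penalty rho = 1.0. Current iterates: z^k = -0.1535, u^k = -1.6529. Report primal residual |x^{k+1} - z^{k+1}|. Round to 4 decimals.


ADMM iteration with rho = 1.0, z^k = -0.1535, u^k = -1.6529
Step 1: x-update.
Minimize 4*x^2 + 7*x + (1.0/2)*(x + 0.1535 - 1.6529)^2
FOC: (2*4 + 1.0)*x = -7 + 1.0*(-0.1535 + 1.6529)
x^{k+1} = -0.6112
Step 2: z-update.
Minimize 8*z^2 + 0*z + (1.0/2)*(-0.6112 - z - 1.6529)^2
FOC: (2*8 + 1.0)*z = 0 + 1.0*(-0.6112 - 1.6529)
z^{k+1} = -0.1332
Step 3: u-update.
u^{k+1} = -1.6529 - 0.6112 + 0.1332 = -2.1309
Step 4: Primal residual = |-0.6112 + 0.1332| = 0.478


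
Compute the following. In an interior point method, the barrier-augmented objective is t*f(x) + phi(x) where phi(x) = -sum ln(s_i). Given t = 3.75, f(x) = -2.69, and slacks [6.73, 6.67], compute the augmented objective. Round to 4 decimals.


Step 1: Compute log-barrier.
ln values: [1.9066, 1.8976]
phi = -(1.9066 + 1.8976) = -3.8042
Step 2: Compute augmented objective.
t*f(x) = 3.75*-2.69 = -10.0875
Total = -10.0875 - 3.8042 = -13.8917
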